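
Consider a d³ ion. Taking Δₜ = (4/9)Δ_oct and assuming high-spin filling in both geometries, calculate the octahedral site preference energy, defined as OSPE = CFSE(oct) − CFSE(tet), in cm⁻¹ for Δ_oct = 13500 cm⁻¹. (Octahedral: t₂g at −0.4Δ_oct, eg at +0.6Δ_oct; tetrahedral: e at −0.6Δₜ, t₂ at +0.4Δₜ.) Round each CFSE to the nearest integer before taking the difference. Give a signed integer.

Octahedral high-spin t2g^3 e_g^0: CFSE = -1.2 × 13500 = -16200 cm⁻¹.
Tetrahedral e^2 t2^1 gives -0.8Δₜ = -0.8 × (4/9) × 13500 = -4800 cm⁻¹.
OSPE = -16200 − (-4800) = -11400 cm⁻¹.

-11400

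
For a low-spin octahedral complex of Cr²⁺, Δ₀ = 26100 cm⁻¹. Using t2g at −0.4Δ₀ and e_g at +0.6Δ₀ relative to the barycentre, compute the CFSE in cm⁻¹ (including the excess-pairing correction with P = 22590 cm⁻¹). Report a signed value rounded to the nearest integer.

Cr sits in group 6; removing 2 electrons leaves Cr²⁺ with 6 − 2 = 4 d electrons.
Electron filling gives t2g^4 e_g^0.
CFSE(orbital) = 4×(-0.4Δ₀) + 0×(0.6Δ₀) = -1.6Δ₀; with Δ₀ = 26100 cm⁻¹ that is -41760 cm⁻¹.
Relative to high-spin t2g^3 e_g^1 (0 paired), the low-spin configuration has 1 additional pair, contributing +1 × 22590 = +22590 cm⁻¹.
Overall CFSE = -41760 + 22590 = -19170 cm⁻¹.

-19170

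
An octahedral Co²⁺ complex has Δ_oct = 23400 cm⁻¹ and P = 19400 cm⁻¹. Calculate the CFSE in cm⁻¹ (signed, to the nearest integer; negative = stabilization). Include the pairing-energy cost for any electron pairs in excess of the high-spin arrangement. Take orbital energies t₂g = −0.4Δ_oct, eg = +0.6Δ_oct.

Co²⁺: group 9, so d-count = 9 − 2 = 7.
With Δ_oct > P the complex is low-spin.
Filling d⁷ accordingly: t₂g⁶ eg¹.
Orbital CFSE = -1.8Δ_oct = -1.8 × 23400 = -42120 cm⁻¹.
Excess pairs vs high-spin: 3 − 2 = 1; pairing cost = +19400 cm⁻¹.
Net CFSE = -42120 + 19400 = -22720 cm⁻¹.

-22720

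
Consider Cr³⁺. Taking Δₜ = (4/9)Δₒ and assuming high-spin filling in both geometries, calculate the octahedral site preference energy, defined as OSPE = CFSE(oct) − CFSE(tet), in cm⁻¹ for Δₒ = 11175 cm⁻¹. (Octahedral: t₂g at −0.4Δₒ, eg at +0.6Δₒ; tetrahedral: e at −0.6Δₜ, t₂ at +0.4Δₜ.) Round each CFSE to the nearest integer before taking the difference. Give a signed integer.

-9437

Cr³⁺: group 6, so d-count = 6 − 3 = 3.
In an octahedral site d³ (HS) is t₂g³ eg⁰, giving CFSE(oct) = -1.2Δₒ = -13410 cm⁻¹.
Tetrahedral: e² t₂¹, CFSE = 2(−0.6) + 1(+0.4) = -0.8Δₜ = -0.8 × (4/9) × 11175 = -3973 cm⁻¹.
Subtracting, OSPE = -13410 − (-3973) = -9437 cm⁻¹.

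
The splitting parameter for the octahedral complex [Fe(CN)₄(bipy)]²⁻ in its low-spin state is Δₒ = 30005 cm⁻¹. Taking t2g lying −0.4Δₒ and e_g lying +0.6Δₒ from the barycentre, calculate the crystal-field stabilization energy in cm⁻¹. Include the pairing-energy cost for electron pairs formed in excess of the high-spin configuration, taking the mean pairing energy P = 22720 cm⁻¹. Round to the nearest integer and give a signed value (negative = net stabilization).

Ligand charges: 4×(-1) from CN⁻ and 1×(+0) from bipy sum to -4; with overall charge -2, Fe is +2.
Fe²⁺: group 8, so d-count = 8 − 2 = 6.
Configuration: t2g^6 e_g^0.
CFSE(orbital) = 6×(-0.4Δₒ) + 0×(0.6Δₒ) = -2.4Δₒ; with Δₒ = 30005 cm⁻¹ that is -72012 cm⁻¹.
High-spin d⁶ would be t2g^4 e_g^2 with 1 pair; low-spin has 3, so 2 excess pairs cost +2P = +45440 cm⁻¹.
Overall CFSE = -72012 + 45440 = -26572 cm⁻¹.

-26572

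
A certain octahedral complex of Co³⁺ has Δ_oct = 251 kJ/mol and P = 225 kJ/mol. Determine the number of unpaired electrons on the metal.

0

Group 9 minus oxidation state +3 gives a d⁶ configuration for Co³⁺.
Here Δ_oct > P (251 > 225), so the low-spin state is favoured.
That gives t2g^6 e_g^0.
Unpaired electrons: 0.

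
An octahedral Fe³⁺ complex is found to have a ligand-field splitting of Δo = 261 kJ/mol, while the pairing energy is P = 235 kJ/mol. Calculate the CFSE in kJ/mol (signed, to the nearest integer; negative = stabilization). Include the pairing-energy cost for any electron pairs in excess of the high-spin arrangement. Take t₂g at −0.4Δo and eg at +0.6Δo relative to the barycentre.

Fe³⁺: group 8, so d-count = 8 − 3 = 5.
Here Δo > P (261 > 235), so the low-spin state is favoured.
Configuration: t₂g⁵ eg⁰.
Orbital CFSE = -2.0Δo = -2.0 × 261 = -522 kJ/mol.
Excess pairs vs high-spin: 2 − 0 = 2; pairing cost = +470 kJ/mol.
Net CFSE = -522 + 470 = -52 kJ/mol.

-52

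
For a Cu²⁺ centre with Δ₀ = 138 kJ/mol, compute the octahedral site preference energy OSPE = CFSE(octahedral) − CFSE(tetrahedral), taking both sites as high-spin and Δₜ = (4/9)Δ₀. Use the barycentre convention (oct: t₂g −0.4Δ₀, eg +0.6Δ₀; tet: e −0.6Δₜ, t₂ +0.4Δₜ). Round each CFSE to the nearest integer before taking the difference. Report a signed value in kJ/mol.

-58

Cu sits in group 11; removing 2 electrons leaves Cu²⁺ with 11 − 2 = 9 d electrons.
Octahedral (high-spin): t₂g⁶ eg³, CFSE = 6(−0.4) + 3(+0.6) = -0.6Δ₀ = -0.6 × 138 = -83 kJ/mol.
Tetrahedral e⁴ t₂⁵ gives -0.4Δₜ = -0.4 × (4/9) × 138 = -25 kJ/mol.
Subtracting, OSPE = -83 − (-25) = -58 kJ/mol.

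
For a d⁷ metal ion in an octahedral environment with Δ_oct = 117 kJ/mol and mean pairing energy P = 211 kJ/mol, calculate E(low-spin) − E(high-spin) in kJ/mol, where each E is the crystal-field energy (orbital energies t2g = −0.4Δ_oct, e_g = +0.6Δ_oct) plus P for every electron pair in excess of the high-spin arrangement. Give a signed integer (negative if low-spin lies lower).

94

High-spin d⁷ fills as t2g^5 e_g^2 with CFSE 5(−0.4) + 2(+0.6) = -0.8Δ_oct = -94 kJ/mol.
Low-spin t2g^6 e_g^1 gives -1.8Δ_oct = -211 kJ/mol, but forming 1 extra pair costs 1P = 211 kJ/mol, so E(LS) = -211 + 211 = 0 kJ/mol.
The difference is 0 − (-94) = 94 kJ/mol, so high-spin lies lower.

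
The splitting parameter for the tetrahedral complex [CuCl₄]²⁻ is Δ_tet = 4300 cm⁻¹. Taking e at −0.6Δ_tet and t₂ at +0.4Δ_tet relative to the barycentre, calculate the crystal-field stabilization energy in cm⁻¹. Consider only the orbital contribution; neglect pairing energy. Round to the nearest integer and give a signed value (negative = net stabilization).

Each Cl⁻ contributes -1; 4 × (-1) = -4. With overall charge -2, Cu is in the +2 oxidation state.
Group 11 minus oxidation state +2 gives a d⁹ configuration for Cu²⁺.
With tetrahedral geometry the complex is necessarily high-spin.
Electron filling gives e⁴ t₂⁵.
The orbital stabilization is -0.4Δ_tet = -0.4 × 4300 = -1720 cm⁻¹.

-1720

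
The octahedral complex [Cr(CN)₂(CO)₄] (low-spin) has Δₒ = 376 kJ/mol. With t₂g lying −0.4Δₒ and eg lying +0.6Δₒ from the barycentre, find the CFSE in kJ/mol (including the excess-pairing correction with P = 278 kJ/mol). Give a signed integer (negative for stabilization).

Ligand charges: 2×(-1) from CN⁻ and 4×(+0) from CO sum to -2; with overall charge +0, Cr is +2.
Group 6 minus oxidation state +2 gives a d⁴ configuration for Cr²⁺.
The d⁴ electrons fill as t₂g⁴ eg⁰.
CFSE(orbital) = 4×(-0.4Δₒ) + 0×(0.6Δₒ) = -1.6Δₒ; with Δₒ = 376 kJ/mol that is -602 kJ/mol.
Relative to high-spin t₂g³ eg¹ (0 paired), the low-spin configuration has 1 additional pair, contributing +1 × 278 = +278 kJ/mol.
Overall CFSE = -602 + 278 = -324 kJ/mol.

-324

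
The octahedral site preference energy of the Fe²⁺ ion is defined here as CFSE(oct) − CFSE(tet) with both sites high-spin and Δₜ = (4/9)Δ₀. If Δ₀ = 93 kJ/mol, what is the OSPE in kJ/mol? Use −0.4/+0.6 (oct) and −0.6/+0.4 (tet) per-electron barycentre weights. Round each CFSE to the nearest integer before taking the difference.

Fe is in group 8, so Fe²⁺ is d⁶ (8 − 2 = 6).
Octahedral (high-spin): t₂g⁴ eg², CFSE = 4(−0.4) + 2(+0.6) = -0.4Δ₀ = -0.4 × 93 = -37 kJ/mol.
Tetrahedral e³ t₂³ gives -0.6Δₜ = -0.6 × (4/9) × 93 = -25 kJ/mol.
OSPE = CFSE(oct) − CFSE(tet) = -37 − (-25) = -12 kJ/mol.

-12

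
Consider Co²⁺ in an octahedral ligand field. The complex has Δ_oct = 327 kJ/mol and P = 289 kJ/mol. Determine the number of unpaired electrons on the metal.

1

Co²⁺: group 9, so d-count = 9 − 2 = 7.
With Δ_oct > P the complex is low-spin.
Filling d⁷ accordingly: t2g^6 e_g^1.
Unpaired electrons: 1.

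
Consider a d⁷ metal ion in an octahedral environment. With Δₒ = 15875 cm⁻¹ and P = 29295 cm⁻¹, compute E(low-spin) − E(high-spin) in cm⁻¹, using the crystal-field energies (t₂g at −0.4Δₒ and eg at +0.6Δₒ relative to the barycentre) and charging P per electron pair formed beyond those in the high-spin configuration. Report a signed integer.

High-spin d⁷ fills as t₂g⁵ eg² with CFSE 5(−0.4) + 2(+0.6) = -0.8Δₒ = -12700 cm⁻¹.
For low-spin the configuration is t₂g⁶ eg¹: orbital energy -1.8 × 15875 = -28575 cm⁻¹, and 1 additional pair relative to high-spin adds 29295 cm⁻¹, giving 720 cm⁻¹.
The difference is 720 − (-12700) = 13420 cm⁻¹, so high-spin lies lower.

13420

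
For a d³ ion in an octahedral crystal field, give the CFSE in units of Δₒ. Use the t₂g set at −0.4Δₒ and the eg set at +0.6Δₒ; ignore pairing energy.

For octahedral d³ the high- and low-spin configurations coincide.
Configuration: t₂g³ eg⁰.
CFSE = 3(-0.4Δₒ) + 0(0.6Δₒ) = -1.2Δₒ + 0.0Δₒ = -1.2Δₒ.

-1.2 Δₒ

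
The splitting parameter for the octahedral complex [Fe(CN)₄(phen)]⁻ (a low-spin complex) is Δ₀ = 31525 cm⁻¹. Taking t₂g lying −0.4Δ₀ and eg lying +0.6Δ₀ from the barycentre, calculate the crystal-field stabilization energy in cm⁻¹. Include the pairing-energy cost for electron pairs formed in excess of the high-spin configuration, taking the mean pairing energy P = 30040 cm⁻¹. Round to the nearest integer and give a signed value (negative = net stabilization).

-2970

Ligand charges: 4×(-1) from CN⁻ and 1×(+0) from phen sum to -4; with overall charge -1, Fe is +3.
Fe sits in group 8; removing 3 electrons leaves Fe³⁺ with 8 − 3 = 5 d electrons.
Electron filling gives t₂g⁵ eg⁰.
Orbital CFSE = 5(-0.4) + 0(0.6) = -2.0Δ₀ = -2.0 × 31525 = -63050 cm⁻¹.
High-spin d⁵ would be t₂g³ eg² with 0 pairs; low-spin has 2, so 2 excess pairs cost +2P = +60080 cm⁻¹.
Overall CFSE = -63050 + 60080 = -2970 cm⁻¹.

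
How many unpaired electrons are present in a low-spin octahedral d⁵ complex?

Configuration: t2g^5 e_g^0, giving 1 unpaired electron.

1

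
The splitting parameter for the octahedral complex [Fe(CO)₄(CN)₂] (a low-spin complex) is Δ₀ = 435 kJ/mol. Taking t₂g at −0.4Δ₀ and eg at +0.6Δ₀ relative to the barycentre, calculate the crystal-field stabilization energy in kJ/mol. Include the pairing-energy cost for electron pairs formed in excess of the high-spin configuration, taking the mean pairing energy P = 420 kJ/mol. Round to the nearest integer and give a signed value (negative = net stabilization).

Ligand charges: 4×(+0) from CO and 2×(-1) from CN⁻ sum to -2; with overall charge +0, Fe is +2.
Fe sits in group 8; removing 2 electrons leaves Fe²⁺ with 8 − 2 = 6 d electrons.
Electron filling gives t₂g⁶ eg⁰.
The orbital stabilization is -2.4Δ₀ = -2.4 × 435 = -1044 kJ/mol.
High-spin d⁶ would be t₂g⁴ eg² with 1 pair; low-spin has 3, so 2 excess pairs cost +2P = +840 kJ/mol.
Net CFSE = -1044 + 840 = -204 kJ/mol.

-204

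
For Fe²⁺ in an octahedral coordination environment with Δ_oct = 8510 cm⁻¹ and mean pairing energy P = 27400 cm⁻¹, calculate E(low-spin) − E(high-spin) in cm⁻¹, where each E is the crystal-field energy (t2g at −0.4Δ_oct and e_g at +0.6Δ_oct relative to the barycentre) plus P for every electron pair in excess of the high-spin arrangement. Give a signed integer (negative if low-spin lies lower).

37780

Fe is in group 8, so Fe²⁺ is d⁶ (8 − 2 = 6).
In the high-spin limit (t2g^4 e_g^2) the orbital term is -0.4Δ_oct = -3404 cm⁻¹, with no excess pairing.
Low-spin: t2g^6 e_g^0, orbital CFSE = -2.4Δ_oct = -20424 cm⁻¹; plus 2 excess pairs × P = +54800 cm⁻¹; total 34376 cm⁻¹.
E(LS) − E(HS) = 34376 − (-3404) = 37780 cm⁻¹.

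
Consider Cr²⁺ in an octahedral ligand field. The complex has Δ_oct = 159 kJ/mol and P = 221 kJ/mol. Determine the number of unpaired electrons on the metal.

4

Cr is in group 6, so Cr²⁺ is d⁴ (6 − 2 = 4).
Δ_oct < P, so pairing is avoided: the ground state is high-spin.
Configuration: t₂g³ eg¹.
Unpaired electrons: 4.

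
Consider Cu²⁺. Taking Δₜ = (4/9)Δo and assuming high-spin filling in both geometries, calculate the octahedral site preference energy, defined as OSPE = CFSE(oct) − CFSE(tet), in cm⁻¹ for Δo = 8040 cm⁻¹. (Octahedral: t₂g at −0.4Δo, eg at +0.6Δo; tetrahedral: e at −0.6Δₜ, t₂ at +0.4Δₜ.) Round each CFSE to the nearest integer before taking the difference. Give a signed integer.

Cu is in group 11, so Cu²⁺ is d⁹ (11 − 2 = 9).
In an octahedral site d⁹ (HS) is t2g^6 e_g^3, giving CFSE(oct) = -0.6Δo = -4824 cm⁻¹.
Tetrahedral e^4 t2^5 gives -0.4Δₜ = -0.4 × (4/9) × 8040 = -1429 cm⁻¹.
OSPE = CFSE(oct) − CFSE(tet) = -4824 − (-1429) = -3395 cm⁻¹.

-3395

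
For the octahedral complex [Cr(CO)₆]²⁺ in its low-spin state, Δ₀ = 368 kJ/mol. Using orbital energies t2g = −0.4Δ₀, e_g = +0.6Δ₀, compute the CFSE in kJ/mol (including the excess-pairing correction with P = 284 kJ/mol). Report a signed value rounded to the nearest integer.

-305

CO is neutral, so the +2 overall charge sits on Cr: oxidation state +2.
Cr sits in group 6; removing 2 electrons leaves Cr²⁺ with 6 − 2 = 4 d electrons.
Electron filling gives t2g^4 e_g^0.
CFSE(orbital) = 4×(-0.4Δ₀) + 0×(0.6Δ₀) = -1.6Δ₀; with Δ₀ = 368 kJ/mol that is -589 kJ/mol.
Pairing penalty: 1 pair vs 0 in the high-spin reference → 1 extra × P = 284 kJ/mol.
Net CFSE = -589 + 284 = -305 kJ/mol.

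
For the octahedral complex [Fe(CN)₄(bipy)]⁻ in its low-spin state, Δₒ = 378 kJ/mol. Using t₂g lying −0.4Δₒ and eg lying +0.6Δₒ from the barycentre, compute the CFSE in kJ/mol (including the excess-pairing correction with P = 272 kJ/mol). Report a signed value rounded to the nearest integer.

-212

Ligand charges: 4×(-1) from CN⁻ and 1×(+0) from bipy sum to -4; with overall charge -1, Fe is +3.
Fe³⁺: group 8, so d-count = 8 − 3 = 5.
Electron filling gives t₂g⁵ eg⁰.
The orbital stabilization is -2.0Δₒ = -2.0 × 378 = -756 kJ/mol.
Relative to high-spin t₂g³ eg² (0 paired), the low-spin configuration has 2 additional pairs, contributing +2 × 272 = +544 kJ/mol.
Net CFSE = -756 + 544 = -212 kJ/mol.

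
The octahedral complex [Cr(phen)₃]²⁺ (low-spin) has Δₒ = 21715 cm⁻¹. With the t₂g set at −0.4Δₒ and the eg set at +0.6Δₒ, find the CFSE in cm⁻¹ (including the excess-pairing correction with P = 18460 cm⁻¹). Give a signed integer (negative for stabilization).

-16284

phen is neutral, so the +2 overall charge sits on Cr: oxidation state +2.
Cr sits in group 6; removing 2 electrons leaves Cr²⁺ with 6 − 2 = 4 d electrons.
Configuration: t₂g⁴ eg⁰.
CFSE(orbital) = 4×(-0.4Δₒ) + 0×(0.6Δₒ) = -1.6Δₒ; with Δₒ = 21715 cm⁻¹ that is -34744 cm⁻¹.
High-spin d⁴ would be t₂g³ eg¹ with 0 pairs; low-spin has 1, so 1 excess pair costs +1P = +18460 cm⁻¹.
Net CFSE = -34744 + 18460 = -16284 cm⁻¹.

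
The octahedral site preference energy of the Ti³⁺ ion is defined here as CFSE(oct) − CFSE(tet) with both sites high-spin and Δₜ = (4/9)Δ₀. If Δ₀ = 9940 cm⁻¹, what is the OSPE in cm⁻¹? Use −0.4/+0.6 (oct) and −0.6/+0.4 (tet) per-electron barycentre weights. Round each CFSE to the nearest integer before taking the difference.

Ti³⁺: group 4, so d-count = 4 − 3 = 1.
Octahedral high-spin t₂g¹ eg⁰: CFSE = -0.4 × 9940 = -3976 cm⁻¹.
In a tetrahedral site the filling is e¹ t₂⁰: CFSE(tet) = -0.6Δₜ = -0.6 × (4/9)(9940) = -2651 cm⁻¹.
Subtracting, OSPE = -3976 − (-2651) = -1325 cm⁻¹.

-1325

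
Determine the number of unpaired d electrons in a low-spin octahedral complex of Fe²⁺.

Fe is in group 8, so Fe²⁺ is d⁶ (8 − 2 = 6).
Configuration: t2g^6 e_g^0, giving 0 unpaired electrons.

0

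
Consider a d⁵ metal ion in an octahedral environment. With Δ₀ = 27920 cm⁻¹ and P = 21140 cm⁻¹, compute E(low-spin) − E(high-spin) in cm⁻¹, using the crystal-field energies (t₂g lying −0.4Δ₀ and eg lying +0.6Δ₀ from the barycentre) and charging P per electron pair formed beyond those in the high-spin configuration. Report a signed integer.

High-spin d⁵ fills as t₂g³ eg² with CFSE 3(−0.4) + 2(+0.6) = 0.0Δ₀ = 0 cm⁻¹.
For low-spin the configuration is t₂g⁵ eg⁰: orbital energy -2.0 × 27920 = -55840 cm⁻¹, and 2 additional pairs relative to high-spin add 42280 cm⁻¹, giving -13560 cm⁻¹.
The difference is -13560 − (0) = -13560 cm⁻¹, so low-spin lies lower.

-13560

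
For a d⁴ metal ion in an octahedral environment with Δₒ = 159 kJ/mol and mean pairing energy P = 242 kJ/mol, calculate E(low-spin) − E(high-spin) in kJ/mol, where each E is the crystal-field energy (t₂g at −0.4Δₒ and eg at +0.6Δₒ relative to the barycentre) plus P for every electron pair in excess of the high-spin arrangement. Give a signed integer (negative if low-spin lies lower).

In the high-spin limit (t₂g³ eg¹) the orbital term is -0.6Δₒ = -95 kJ/mol, with no excess pairing.
Low-spin: t₂g⁴ eg⁰, orbital CFSE = -1.6Δₒ = -254 kJ/mol; plus 1 excess pair × P = +242 kJ/mol; total -12 kJ/mol.
Thus E(LS) − E(HS) = 83 kJ/mol.

83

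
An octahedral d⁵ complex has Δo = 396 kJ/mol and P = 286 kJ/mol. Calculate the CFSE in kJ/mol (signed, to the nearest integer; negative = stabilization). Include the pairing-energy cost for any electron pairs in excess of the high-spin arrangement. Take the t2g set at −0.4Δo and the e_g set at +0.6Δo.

-220

Since Δo = 396 kJ/mol > P = 286 kJ/mol, the complex adopts the low-spin configuration.
That gives t2g^5 e_g^0.
Orbital CFSE = -2.0Δo = -2.0 × 396 = -792 kJ/mol.
Excess pairs vs high-spin: 2 − 0 = 2; pairing cost = +572 kJ/mol.
Net CFSE = -792 + 572 = -220 kJ/mol.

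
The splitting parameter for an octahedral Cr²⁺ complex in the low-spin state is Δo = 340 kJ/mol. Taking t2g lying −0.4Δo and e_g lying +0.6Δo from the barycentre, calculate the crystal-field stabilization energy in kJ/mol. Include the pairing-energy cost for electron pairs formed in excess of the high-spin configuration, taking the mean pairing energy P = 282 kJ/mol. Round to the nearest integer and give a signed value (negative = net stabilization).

Cr is in group 6, so Cr²⁺ is d⁴ (6 − 2 = 4).
Configuration: t2g^4 e_g^0.
The orbital stabilization is -1.6Δo = -1.6 × 340 = -544 kJ/mol.
Relative to high-spin t2g^3 e_g^1 (0 paired), the low-spin configuration has 1 additional pair, contributing +1 × 282 = +282 kJ/mol.
Combining: -544 + 282 = -262 kJ/mol.

-262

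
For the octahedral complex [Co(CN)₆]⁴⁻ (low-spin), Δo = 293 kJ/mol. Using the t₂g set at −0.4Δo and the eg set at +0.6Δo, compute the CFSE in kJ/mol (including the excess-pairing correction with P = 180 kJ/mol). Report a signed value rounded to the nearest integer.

-347

Each CN⁻ contributes -1; 6 × (-1) = -6. With overall charge -4, Co is in the +2 oxidation state.
Co sits in group 9; removing 2 electrons leaves Co²⁺ with 9 − 2 = 7 d electrons.
The d⁷ electrons fill as t₂g⁶ eg¹.
Orbital CFSE = 6(-0.4) + 1(0.6) = -1.8Δo = -1.8 × 293 = -527 kJ/mol.
Pairing penalty: 3 pairs vs 2 in the high-spin reference → 1 extra × P = 180 kJ/mol.
Combining: -527 + 180 = -347 kJ/mol.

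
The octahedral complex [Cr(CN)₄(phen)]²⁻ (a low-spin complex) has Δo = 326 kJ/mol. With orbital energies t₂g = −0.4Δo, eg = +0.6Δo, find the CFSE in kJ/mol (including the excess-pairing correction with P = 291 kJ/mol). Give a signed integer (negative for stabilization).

-231

Ligand charges: 4×(-1) from CN⁻ and 1×(+0) from phen sum to -4; with overall charge -2, Cr is +2.
Cr²⁺: group 6, so d-count = 6 − 2 = 4.
Configuration: t₂g⁴ eg⁰.
Orbital CFSE = 4(-0.4) + 0(0.6) = -1.6Δo = -1.6 × 326 = -522 kJ/mol.
Relative to high-spin t₂g³ eg¹ (0 paired), the low-spin configuration has 1 additional pair, contributing +1 × 291 = +291 kJ/mol.
Overall CFSE = -522 + 291 = -231 kJ/mol.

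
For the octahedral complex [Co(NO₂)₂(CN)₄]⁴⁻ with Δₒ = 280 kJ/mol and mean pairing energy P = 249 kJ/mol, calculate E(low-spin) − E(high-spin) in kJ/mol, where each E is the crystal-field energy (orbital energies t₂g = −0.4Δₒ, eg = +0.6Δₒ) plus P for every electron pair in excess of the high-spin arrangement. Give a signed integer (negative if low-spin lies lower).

Ligand charges: 2×(-1) from NO₂⁻ and 4×(-1) from CN⁻ sum to -6; with overall charge -4, Co is +2.
Co²⁺: group 9, so d-count = 9 − 2 = 7.
High-spin d⁷ fills as t₂g⁵ eg² with CFSE 5(−0.4) + 2(+0.6) = -0.8Δₒ = -224 kJ/mol.
Low-spin: t₂g⁶ eg¹, orbital CFSE = -1.8Δₒ = -504 kJ/mol; plus 1 excess pair × P = +249 kJ/mol; total -255 kJ/mol.
E(LS) − E(HS) = -255 − (-224) = -31 kJ/mol.

-31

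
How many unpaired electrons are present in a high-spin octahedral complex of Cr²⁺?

Cr sits in group 6; removing 2 electrons leaves Cr²⁺ with 6 − 2 = 4 d electrons.
Configuration: t2g^3 e_g^1, giving 4 unpaired electrons.

4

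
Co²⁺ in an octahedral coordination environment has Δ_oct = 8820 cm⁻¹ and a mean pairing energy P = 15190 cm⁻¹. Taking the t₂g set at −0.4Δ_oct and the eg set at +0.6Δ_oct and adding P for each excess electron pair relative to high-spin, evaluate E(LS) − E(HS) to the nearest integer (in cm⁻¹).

Co sits in group 9; removing 2 electrons leaves Co²⁺ with 9 − 2 = 7 d electrons.
High-spin d⁷ fills as t₂g⁵ eg² with CFSE 5(−0.4) + 2(+0.6) = -0.8Δ_oct = -7056 cm⁻¹.
Low-spin: t₂g⁶ eg¹, orbital CFSE = -1.8Δ_oct = -15876 cm⁻¹; plus 1 excess pair × P = +15190 cm⁻¹; total -686 cm⁻¹.
Thus E(LS) − E(HS) = 6370 cm⁻¹.

6370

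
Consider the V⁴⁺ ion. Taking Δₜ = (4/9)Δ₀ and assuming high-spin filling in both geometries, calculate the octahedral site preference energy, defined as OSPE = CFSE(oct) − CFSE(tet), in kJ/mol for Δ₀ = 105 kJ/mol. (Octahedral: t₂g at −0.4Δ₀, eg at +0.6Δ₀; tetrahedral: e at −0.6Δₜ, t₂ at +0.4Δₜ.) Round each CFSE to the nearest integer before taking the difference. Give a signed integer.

-14

V is in group 5, so V⁴⁺ is d¹ (5 − 4 = 1).
In an octahedral site d¹ (HS) is t₂g¹ eg⁰, giving CFSE(oct) = -0.4Δ₀ = -42 kJ/mol.
Tetrahedral e¹ t₂⁰ gives -0.6Δₜ = -0.6 × (4/9) × 105 = -28 kJ/mol.
OSPE = CFSE(oct) − CFSE(tet) = -42 − (-28) = -14 kJ/mol.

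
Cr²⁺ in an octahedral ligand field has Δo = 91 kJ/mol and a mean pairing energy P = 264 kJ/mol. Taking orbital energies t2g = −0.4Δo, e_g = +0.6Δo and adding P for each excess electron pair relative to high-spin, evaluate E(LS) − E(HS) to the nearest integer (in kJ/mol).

Group 6 minus oxidation state +2 gives a d⁴ configuration for Cr²⁺.
High-spin d⁴ fills as t2g^3 e_g^1 with CFSE 3(−0.4) + 1(+0.6) = -0.6Δo = -55 kJ/mol.
For low-spin the configuration is t2g^4 e_g^0: orbital energy -1.6 × 91 = -146 kJ/mol, and 1 additional pair relative to high-spin adds 264 kJ/mol, giving 118 kJ/mol.
The difference is 118 − (-55) = 173 kJ/mol, so high-spin lies lower.

173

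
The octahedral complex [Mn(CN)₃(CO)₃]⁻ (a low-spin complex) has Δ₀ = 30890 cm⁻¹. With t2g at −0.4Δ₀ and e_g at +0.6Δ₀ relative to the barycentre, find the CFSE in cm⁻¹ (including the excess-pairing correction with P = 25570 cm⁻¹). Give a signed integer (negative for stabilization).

Ligand charges: 3×(-1) from CN⁻ and 3×(+0) from CO sum to -3; with overall charge -1, Mn is +2.
Mn is in group 7, so Mn²⁺ is d⁵ (7 − 2 = 5).
The d⁵ electrons fill as t2g^5 e_g^0.
CFSE(orbital) = 5×(-0.4Δ₀) + 0×(0.6Δ₀) = -2.0Δ₀; with Δ₀ = 30890 cm⁻¹ that is -61780 cm⁻¹.
Pairing penalty: 2 pairs vs 0 in the high-spin reference → 2 extra × P = 51140 cm⁻¹.
Overall CFSE = -61780 + 51140 = -10640 cm⁻¹.

-10640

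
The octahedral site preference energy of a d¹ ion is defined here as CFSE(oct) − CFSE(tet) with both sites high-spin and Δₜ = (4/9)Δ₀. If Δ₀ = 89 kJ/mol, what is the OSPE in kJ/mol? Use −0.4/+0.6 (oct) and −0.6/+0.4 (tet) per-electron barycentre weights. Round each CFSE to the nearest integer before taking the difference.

Octahedral high-spin t2g^1 e_g^0: CFSE = -0.4 × 89 = -36 kJ/mol.
In a tetrahedral site the filling is e^1 t2^0: CFSE(tet) = -0.6Δₜ = -0.6 × (4/9)(89) = -24 kJ/mol.
OSPE = CFSE(oct) − CFSE(tet) = -36 − (-24) = -12 kJ/mol.

-12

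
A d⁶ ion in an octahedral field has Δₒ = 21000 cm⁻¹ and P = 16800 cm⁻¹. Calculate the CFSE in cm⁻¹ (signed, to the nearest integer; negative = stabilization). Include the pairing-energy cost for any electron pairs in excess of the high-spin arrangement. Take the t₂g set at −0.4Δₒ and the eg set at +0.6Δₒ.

Here Δₒ > P (21000 > 16800), so the low-spin state is favoured.
That gives t₂g⁶ eg⁰.
Orbital CFSE = -2.4Δₒ = -2.4 × 21000 = -50400 cm⁻¹.
Excess pairs vs high-spin: 3 − 1 = 2; pairing cost = +33600 cm⁻¹.
Net CFSE = -50400 + 33600 = -16800 cm⁻¹.

-16800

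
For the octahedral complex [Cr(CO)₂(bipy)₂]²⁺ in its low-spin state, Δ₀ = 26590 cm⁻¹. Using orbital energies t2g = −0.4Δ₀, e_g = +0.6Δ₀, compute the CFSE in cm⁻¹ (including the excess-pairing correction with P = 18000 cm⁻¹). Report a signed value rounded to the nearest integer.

-24544

Ligand charges: 2×(+0) from CO and 2×(+0) from bipy sum to +0; with overall charge +2, Cr is +2.
Cr²⁺: group 6, so d-count = 6 − 2 = 4.
Electron filling gives t2g^4 e_g^0.
The orbital stabilization is -1.6Δ₀ = -1.6 × 26590 = -42544 cm⁻¹.
Pairing penalty: 1 pair vs 0 in the high-spin reference → 1 extra × P = 18000 cm⁻¹.
Net CFSE = -42544 + 18000 = -24544 cm⁻¹.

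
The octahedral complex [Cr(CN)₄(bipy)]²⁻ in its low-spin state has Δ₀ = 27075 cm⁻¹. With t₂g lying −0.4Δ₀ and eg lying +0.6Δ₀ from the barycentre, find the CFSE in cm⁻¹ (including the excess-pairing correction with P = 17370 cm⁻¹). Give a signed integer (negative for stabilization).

-25950

Ligand charges: 4×(-1) from CN⁻ and 1×(+0) from bipy sum to -4; with overall charge -2, Cr is +2.
Cr is in group 6, so Cr²⁺ is d⁴ (6 − 2 = 4).
Configuration: t₂g⁴ eg⁰.
Orbital CFSE = 4(-0.4) + 0(0.6) = -1.6Δ₀ = -1.6 × 27075 = -43320 cm⁻¹.
Relative to high-spin t₂g³ eg¹ (0 paired), the low-spin configuration has 1 additional pair, contributing +1 × 17370 = +17370 cm⁻¹.
Net CFSE = -43320 + 17370 = -25950 cm⁻¹.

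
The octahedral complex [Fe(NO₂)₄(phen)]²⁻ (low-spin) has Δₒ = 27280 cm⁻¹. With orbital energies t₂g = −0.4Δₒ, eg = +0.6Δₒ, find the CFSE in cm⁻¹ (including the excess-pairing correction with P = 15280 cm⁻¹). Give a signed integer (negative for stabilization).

Ligand charges: 4×(-1) from NO₂⁻ and 1×(+0) from phen sum to -4; with overall charge -2, Fe is +2.
Fe²⁺: group 8, so d-count = 8 − 2 = 6.
The d⁶ electrons fill as t₂g⁶ eg⁰.
The orbital stabilization is -2.4Δₒ = -2.4 × 27280 = -65472 cm⁻¹.
High-spin d⁶ would be t₂g⁴ eg² with 1 pair; low-spin has 3, so 2 excess pairs cost +2P = +30560 cm⁻¹.
Overall CFSE = -65472 + 30560 = -34912 cm⁻¹.

-34912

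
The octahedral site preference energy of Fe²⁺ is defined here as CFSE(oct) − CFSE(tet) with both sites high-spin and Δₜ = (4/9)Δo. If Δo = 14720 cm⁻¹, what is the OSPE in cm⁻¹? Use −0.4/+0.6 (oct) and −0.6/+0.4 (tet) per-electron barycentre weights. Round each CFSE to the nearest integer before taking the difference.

Fe²⁺: group 8, so d-count = 8 − 2 = 6.
Octahedral high-spin t2g^4 e_g^2: CFSE = -0.4 × 14720 = -5888 cm⁻¹.
Tetrahedral e^3 t2^3 gives -0.6Δₜ = -0.6 × (4/9) × 14720 = -3925 cm⁻¹.
OSPE = -5888 − (-3925) = -1963 cm⁻¹.

-1963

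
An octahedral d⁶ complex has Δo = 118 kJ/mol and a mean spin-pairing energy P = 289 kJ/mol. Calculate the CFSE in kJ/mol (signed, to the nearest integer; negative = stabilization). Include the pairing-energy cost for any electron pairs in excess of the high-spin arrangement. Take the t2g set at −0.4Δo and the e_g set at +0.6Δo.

-47

Since Δo = 118 kJ/mol < P = 289 kJ/mol, the complex adopts the high-spin configuration.
Filling d⁶ accordingly: t2g^4 e_g^2.
Orbital CFSE = -0.4Δo = -0.4 × 118 = -47 kJ/mol.
High-spin has no excess pairs, so no pairing correction applies.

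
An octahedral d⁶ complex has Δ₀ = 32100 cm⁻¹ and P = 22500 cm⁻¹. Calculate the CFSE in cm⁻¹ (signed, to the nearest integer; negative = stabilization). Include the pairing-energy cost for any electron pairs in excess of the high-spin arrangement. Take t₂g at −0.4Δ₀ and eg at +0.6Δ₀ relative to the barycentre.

-32040

With Δ₀ > P the complex is low-spin.
Configuration: t₂g⁶ eg⁰.
Orbital CFSE = -2.4Δ₀ = -2.4 × 32100 = -77040 cm⁻¹.
Excess pairs vs high-spin: 3 − 1 = 2; pairing cost = +45000 cm⁻¹.
Net CFSE = -77040 + 45000 = -32040 cm⁻¹.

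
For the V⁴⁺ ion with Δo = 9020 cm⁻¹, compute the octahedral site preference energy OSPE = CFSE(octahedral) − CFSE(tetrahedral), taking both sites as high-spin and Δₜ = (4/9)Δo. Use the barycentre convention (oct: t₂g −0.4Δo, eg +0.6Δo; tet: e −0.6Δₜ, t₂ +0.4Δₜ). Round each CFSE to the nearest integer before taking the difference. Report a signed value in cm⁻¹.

V is in group 5, so V⁴⁺ is d¹ (5 − 4 = 1).
In an octahedral site d¹ (HS) is t₂g¹ eg⁰, giving CFSE(oct) = -0.4Δo = -3608 cm⁻¹.
Tetrahedral: e¹ t₂⁰, CFSE = 1(−0.6) + 0(+0.4) = -0.6Δₜ = -0.6 × (4/9) × 9020 = -2405 cm⁻¹.
OSPE = -3608 − (-2405) = -1203 cm⁻¹.

-1203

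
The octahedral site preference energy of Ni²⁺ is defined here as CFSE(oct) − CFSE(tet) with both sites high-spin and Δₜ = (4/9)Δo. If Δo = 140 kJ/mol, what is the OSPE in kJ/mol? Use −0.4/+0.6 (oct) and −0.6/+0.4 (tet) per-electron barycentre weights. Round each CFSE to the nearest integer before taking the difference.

-118

Ni sits in group 10; removing 2 electrons leaves Ni²⁺ with 10 − 2 = 8 d electrons.
Octahedral (high-spin): t₂g⁶ eg², CFSE = 6(−0.4) + 2(+0.6) = -1.2Δo = -1.2 × 140 = -168 kJ/mol.
Tetrahedral e⁴ t₂⁴ gives -0.8Δₜ = -0.8 × (4/9) × 140 = -50 kJ/mol.
OSPE = CFSE(oct) − CFSE(tet) = -168 − (-50) = -118 kJ/mol.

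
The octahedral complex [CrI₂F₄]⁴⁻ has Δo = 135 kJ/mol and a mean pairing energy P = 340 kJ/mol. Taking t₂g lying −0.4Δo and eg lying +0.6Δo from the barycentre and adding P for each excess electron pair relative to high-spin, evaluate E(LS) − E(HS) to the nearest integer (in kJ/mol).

Ligand charges: 2×(-1) from I⁻ and 4×(-1) from F⁻ sum to -6; with overall charge -4, Cr is +2.
Group 6 minus oxidation state +2 gives a d⁴ configuration for Cr²⁺.
In the high-spin limit (t₂g³ eg¹) the orbital term is -0.6Δo = -81 kJ/mol, with no excess pairing.
For low-spin the configuration is t₂g⁴ eg⁰: orbital energy -1.6 × 135 = -216 kJ/mol, and 1 additional pair relative to high-spin adds 340 kJ/mol, giving 124 kJ/mol.
The difference is 124 − (-81) = 205 kJ/mol, so high-spin lies lower.

205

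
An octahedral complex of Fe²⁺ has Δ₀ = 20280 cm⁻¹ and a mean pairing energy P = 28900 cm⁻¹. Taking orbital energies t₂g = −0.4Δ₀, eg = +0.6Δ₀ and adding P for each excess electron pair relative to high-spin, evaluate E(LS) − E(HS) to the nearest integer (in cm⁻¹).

Fe²⁺: group 8, so d-count = 8 − 2 = 6.
In the high-spin limit (t₂g⁴ eg²) the orbital term is -0.4Δ₀ = -8112 cm⁻¹, with no excess pairing.
Low-spin: t₂g⁶ eg⁰, orbital CFSE = -2.4Δ₀ = -48672 cm⁻¹; plus 2 excess pairs × P = +57800 cm⁻¹; total 9128 cm⁻¹.
E(LS) − E(HS) = 9128 − (-8112) = 17240 cm⁻¹.

17240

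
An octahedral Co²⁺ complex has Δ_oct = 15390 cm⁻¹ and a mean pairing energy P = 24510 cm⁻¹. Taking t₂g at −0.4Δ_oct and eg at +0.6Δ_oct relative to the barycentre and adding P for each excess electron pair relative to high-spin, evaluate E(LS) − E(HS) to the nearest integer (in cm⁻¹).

Co is in group 9, so Co²⁺ is d⁷ (9 − 2 = 7).
High-spin d⁷ fills as t₂g⁵ eg² with CFSE 5(−0.4) + 2(+0.6) = -0.8Δ_oct = -12312 cm⁻¹.
Low-spin: t₂g⁶ eg¹, orbital CFSE = -1.8Δ_oct = -27702 cm⁻¹; plus 1 excess pair × P = +24510 cm⁻¹; total -3192 cm⁻¹.
Thus E(LS) − E(HS) = 9120 cm⁻¹.

9120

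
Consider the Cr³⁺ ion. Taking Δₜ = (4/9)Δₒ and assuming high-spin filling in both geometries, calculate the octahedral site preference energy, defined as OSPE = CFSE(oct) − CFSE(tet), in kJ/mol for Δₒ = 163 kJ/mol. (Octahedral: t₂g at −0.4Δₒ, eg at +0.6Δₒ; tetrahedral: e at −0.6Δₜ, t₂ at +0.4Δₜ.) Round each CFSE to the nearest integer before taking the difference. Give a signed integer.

Cr³⁺: group 6, so d-count = 6 − 3 = 3.
Octahedral (high-spin): t2g^3 e_g^0, CFSE = 3(−0.4) + 0(+0.6) = -1.2Δₒ = -1.2 × 163 = -196 kJ/mol.
In a tetrahedral site the filling is e^2 t2^1: CFSE(tet) = -0.8Δₜ = -0.8 × (4/9)(163) = -58 kJ/mol.
Subtracting, OSPE = -196 − (-58) = -138 kJ/mol.

-138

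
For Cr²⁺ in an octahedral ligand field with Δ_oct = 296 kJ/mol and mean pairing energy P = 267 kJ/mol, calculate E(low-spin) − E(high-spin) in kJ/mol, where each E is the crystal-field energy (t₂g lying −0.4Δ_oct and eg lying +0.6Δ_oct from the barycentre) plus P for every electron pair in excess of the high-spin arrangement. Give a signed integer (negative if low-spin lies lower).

-29

Group 6 minus oxidation state +2 gives a d⁴ configuration for Cr²⁺.
High-spin d⁴ fills as t₂g³ eg¹ with CFSE 3(−0.4) + 1(+0.6) = -0.6Δ_oct = -178 kJ/mol.
Low-spin: t₂g⁴ eg⁰, orbital CFSE = -1.6Δ_oct = -474 kJ/mol; plus 1 excess pair × P = +267 kJ/mol; total -207 kJ/mol.
E(LS) − E(HS) = -207 − (-178) = -29 kJ/mol.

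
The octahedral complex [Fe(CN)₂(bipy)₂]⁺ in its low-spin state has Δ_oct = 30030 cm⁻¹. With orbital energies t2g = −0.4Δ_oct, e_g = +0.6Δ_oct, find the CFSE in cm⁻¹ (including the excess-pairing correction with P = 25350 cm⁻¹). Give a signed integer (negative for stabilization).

-9360

Ligand charges: 2×(-1) from CN⁻ and 2×(+0) from bipy sum to -2; with overall charge +1, Fe is +3.
Fe is in group 8, so Fe³⁺ is d⁵ (8 − 3 = 5).
The d⁵ electrons fill as t2g^5 e_g^0.
Orbital CFSE = 5(-0.4) + 0(0.6) = -2.0Δ_oct = -2.0 × 30030 = -60060 cm⁻¹.
Relative to high-spin t2g^3 e_g^2 (0 paired), the low-spin configuration has 2 additional pairs, contributing +2 × 25350 = +50700 cm⁻¹.
Combining: -60060 + 50700 = -9360 cm⁻¹.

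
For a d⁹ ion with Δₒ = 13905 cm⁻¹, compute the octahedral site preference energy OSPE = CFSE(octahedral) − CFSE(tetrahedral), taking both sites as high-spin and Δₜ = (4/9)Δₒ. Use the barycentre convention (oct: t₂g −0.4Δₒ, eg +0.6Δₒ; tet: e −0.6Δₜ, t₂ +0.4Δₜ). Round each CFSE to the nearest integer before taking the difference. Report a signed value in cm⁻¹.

In an octahedral site d⁹ (HS) is t₂g⁶ eg³, giving CFSE(oct) = -0.6Δₒ = -8343 cm⁻¹.
Tetrahedral: e⁴ t₂⁵, CFSE = 4(−0.6) + 5(+0.4) = -0.4Δₜ = -0.4 × (4/9) × 13905 = -2472 cm⁻¹.
OSPE = CFSE(oct) − CFSE(tet) = -8343 − (-2472) = -5871 cm⁻¹.

-5871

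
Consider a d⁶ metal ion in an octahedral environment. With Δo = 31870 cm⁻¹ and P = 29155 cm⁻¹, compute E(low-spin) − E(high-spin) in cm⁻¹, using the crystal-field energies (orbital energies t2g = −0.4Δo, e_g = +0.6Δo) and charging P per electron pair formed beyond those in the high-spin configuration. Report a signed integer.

High-spin: t2g^4 e_g^2, CFSE = -0.4Δo = -12748 cm⁻¹.
For low-spin the configuration is t2g^6 e_g^0: orbital energy -2.4 × 31870 = -76488 cm⁻¹, and 2 additional pairs relative to high-spin add 58310 cm⁻¹, giving -18178 cm⁻¹.
Thus E(LS) − E(HS) = -5430 cm⁻¹.

-5430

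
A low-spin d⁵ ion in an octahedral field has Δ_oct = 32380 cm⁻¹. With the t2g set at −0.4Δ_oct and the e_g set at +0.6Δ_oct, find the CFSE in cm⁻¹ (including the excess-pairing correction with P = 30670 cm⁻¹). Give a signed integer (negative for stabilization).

Electron filling gives t2g^5 e_g^0.
Orbital CFSE = 5(-0.4) + 0(0.6) = -2.0Δ_oct = -2.0 × 32380 = -64760 cm⁻¹.
Pairing penalty: 2 pairs vs 0 in the high-spin reference → 2 extra × P = 61340 cm⁻¹.
Combining: -64760 + 61340 = -3420 cm⁻¹.

-3420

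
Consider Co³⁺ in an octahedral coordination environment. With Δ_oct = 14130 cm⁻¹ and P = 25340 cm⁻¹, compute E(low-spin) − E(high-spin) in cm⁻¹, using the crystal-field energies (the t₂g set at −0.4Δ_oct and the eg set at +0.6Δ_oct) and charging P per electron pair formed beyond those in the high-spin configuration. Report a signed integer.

Co³⁺: group 9, so d-count = 9 − 3 = 6.
High-spin: t₂g⁴ eg², CFSE = -0.4Δ_oct = -5652 cm⁻¹.
Low-spin t₂g⁶ eg⁰ gives -2.4Δ_oct = -33912 cm⁻¹, but forming 2 extra pairs costs 2P = 50680 cm⁻¹, so E(LS) = -33912 + 50680 = 16768 cm⁻¹.
E(LS) − E(HS) = 16768 − (-5652) = 22420 cm⁻¹.

22420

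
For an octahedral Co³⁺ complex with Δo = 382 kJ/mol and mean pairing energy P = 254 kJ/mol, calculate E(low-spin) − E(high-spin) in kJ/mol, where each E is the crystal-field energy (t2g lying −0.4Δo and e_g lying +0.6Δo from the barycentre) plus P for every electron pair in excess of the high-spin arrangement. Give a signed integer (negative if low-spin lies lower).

-256

Co³⁺: group 9, so d-count = 9 − 3 = 6.
High-spin d⁶ fills as t2g^4 e_g^2 with CFSE 4(−0.4) + 2(+0.6) = -0.4Δo = -153 kJ/mol.
Low-spin: t2g^6 e_g^0, orbital CFSE = -2.4Δo = -917 kJ/mol; plus 2 excess pairs × P = +508 kJ/mol; total -409 kJ/mol.
Thus E(LS) − E(HS) = -256 kJ/mol.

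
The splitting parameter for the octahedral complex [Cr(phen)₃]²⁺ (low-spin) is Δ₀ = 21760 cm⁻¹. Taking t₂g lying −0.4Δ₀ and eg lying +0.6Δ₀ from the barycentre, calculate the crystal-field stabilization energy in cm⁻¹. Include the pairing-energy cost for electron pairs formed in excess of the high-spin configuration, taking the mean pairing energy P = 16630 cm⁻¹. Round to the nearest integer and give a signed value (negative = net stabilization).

-18186

phen is neutral, so the +2 overall charge sits on Cr: oxidation state +2.
Cr²⁺: group 6, so d-count = 6 − 2 = 4.
Configuration: t₂g⁴ eg⁰.
CFSE(orbital) = 4×(-0.4Δ₀) + 0×(0.6Δ₀) = -1.6Δ₀; with Δ₀ = 21760 cm⁻¹ that is -34816 cm⁻¹.
Relative to high-spin t₂g³ eg¹ (0 paired), the low-spin configuration has 1 additional pair, contributing +1 × 16630 = +16630 cm⁻¹.
Net CFSE = -34816 + 16630 = -18186 cm⁻¹.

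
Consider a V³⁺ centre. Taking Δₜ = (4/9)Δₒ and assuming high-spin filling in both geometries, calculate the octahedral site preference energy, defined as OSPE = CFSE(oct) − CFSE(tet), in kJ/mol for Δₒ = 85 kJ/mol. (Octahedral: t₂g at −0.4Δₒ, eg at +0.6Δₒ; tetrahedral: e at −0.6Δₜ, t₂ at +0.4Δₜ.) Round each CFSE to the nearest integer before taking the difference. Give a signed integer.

-23

V³⁺: group 5, so d-count = 5 − 3 = 2.
Octahedral high-spin t₂g² eg⁰: CFSE = -0.8 × 85 = -68 kJ/mol.
In a tetrahedral site the filling is e² t₂⁰: CFSE(tet) = -1.2Δₜ = -1.2 × (4/9)(85) = -45 kJ/mol.
OSPE = CFSE(oct) − CFSE(tet) = -68 − (-45) = -23 kJ/mol.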